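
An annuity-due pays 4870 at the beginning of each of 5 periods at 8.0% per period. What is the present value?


PV_due = PMT * (1-(1+i)^(-n))/i * (1+i)
PV_immediate = 19444.4979
PV_due = 19444.4979 * 1.08
= 21000.0577


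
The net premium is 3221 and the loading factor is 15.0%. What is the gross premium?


Gross = net * (1 + loading)
= 3221 * (1 + 0.15)
= 3221 * 1.15
= 3704.15


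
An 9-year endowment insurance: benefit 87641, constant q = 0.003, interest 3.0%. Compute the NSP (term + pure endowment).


Term component = 2023.9488
Pure endowment = 9_p_x * v^9 * benefit = 0.973322 * 0.766417 * 87641 = 65377.5628
NSP = 67401.5117


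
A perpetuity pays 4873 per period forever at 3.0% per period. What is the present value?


PV = PMT / i
= 4873 / 0.03
= 162433.3333


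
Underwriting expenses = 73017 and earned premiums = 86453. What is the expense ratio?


Expense ratio = expenses / premiums
= 73017 / 86453
= 0.8446


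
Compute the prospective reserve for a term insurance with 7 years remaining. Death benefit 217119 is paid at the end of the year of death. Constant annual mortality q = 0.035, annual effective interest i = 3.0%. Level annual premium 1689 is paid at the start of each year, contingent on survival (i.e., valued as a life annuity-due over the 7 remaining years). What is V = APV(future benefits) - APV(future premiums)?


v = 1/(1+i) = 0.970874
APV(future benefits) per unit = sum_{k=0}^{6} k_p_x * q * v^(k+1) = 0.19728
APV(future benefits) = 217119 * 0.19728 = 42833.273
Life annuity-due factor ä_{x:7} = sum_{k=0}^{6} k_p_x * v^k = 5.805674
APV(future premiums) = 1689 * 5.805674 = 9805.7826
V = 42833.273 - 9805.7826
= 33027.4904


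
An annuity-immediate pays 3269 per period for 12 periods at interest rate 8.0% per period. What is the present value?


PV = PMT * (1 - (1+i)^(-n)) / i
= 3269 * (1 - (1+0.08)^(-12)) / 0.08
= 3269 * (1 - 0.397114) / 0.08
= 3269 * 7.536078
= 24635.439


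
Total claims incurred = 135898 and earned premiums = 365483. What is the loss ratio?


Loss ratio = claims / premiums
= 135898 / 365483
= 0.3718


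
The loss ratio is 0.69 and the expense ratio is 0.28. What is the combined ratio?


Combined ratio = loss ratio + expense ratio
= 0.69 + 0.28
= 0.97


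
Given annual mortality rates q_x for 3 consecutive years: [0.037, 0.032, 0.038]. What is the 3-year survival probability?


p_k = 1 - q_k for each year
Survival = product of (1 - q_k)
= 0.963 * 0.968 * 0.962
= 0.8968


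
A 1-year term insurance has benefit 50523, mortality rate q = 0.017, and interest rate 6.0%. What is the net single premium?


NSP = benefit * q * v
v = 1/(1+i) = 0.943396
NSP = 50523 * 0.017 * 0.943396
= 810.2745


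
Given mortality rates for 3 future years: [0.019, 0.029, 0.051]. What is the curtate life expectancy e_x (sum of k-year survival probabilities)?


e_x = sum_{k=1}^{n} k_p_x
k_p_x values:
  1_p_x = 0.981
  2_p_x = 0.952551
  3_p_x = 0.903971
e_x = 2.8375


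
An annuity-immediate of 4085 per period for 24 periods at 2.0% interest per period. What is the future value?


FV = PMT * ((1+i)^n - 1) / i
= 4085 * ((1.02)^24 - 1) / 0.02
= 4085 * (1.608437 - 1) / 0.02
= 124273.3082


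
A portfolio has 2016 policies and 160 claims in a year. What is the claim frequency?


frequency = claims / policies
= 160 / 2016
= 0.0794


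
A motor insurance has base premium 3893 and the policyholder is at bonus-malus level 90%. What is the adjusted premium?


adjusted = base * BM_level / 100
= 3893 * 90 / 100
= 3893 * 0.9
= 3503.7


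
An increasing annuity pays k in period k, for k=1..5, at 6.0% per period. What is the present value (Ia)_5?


(Ia)_n = sum_{k=1}^{n} k * v^k, v = 1/(1+i)
v = 0.943396
Sum computed term by term:
(Ia)_5 = 12.1469


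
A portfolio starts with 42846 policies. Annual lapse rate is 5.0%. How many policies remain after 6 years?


remaining = initial * (1 - lapse)^years
= 42846 * (1 - 0.05)^6
= 42846 * 0.735092
= 31495.7471


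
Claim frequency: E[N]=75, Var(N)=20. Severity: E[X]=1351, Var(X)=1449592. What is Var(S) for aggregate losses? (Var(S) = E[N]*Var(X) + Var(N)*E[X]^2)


Var(S) = E[N]*Var(X) + Var(N)*E[X]^2
= 75*1449592 + 20*1351^2
= 108719400 + 36504020
= 1.4522e+08


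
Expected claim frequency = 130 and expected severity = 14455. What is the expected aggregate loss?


E[S] = E[N] * E[X]
= 130 * 14455
= 1.8792e+06


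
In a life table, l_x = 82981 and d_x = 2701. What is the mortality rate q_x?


q_x = d_x / l_x
= 2701 / 82981
= 0.0325


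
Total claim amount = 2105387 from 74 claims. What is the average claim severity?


severity = total / number
= 2105387 / 74
= 28451.1757


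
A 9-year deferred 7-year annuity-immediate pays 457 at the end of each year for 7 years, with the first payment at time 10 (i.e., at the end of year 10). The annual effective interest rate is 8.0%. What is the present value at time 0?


PV at time 9 of the 7-year annuity-immediate:
a_n = 457 * (1-(1+0.08)^(-7))/0.08 = 2379.3111
Discount back 9 years to time 0:
PV = 2379.3111 * (1+0.08)^(-9)
= 2379.3111 * 0.500249
= 1190.2479


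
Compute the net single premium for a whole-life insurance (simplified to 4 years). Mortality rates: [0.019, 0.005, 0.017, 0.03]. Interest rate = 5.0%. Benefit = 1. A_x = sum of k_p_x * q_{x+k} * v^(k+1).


v = 0.952381
Year 0: k_p_x=1.0, q=0.019, term=0.018095
Year 1: k_p_x=0.981, q=0.005, term=0.004449
Year 2: k_p_x=0.976095, q=0.017, term=0.014334
Year 3: k_p_x=0.959501, q=0.03, term=0.023682
A_x = 0.0606


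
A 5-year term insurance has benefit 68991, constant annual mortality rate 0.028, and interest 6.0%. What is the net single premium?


NSP = benefit * sum_{k=0}^{n-1} k_p_x * q * v^(k+1)
With constant q=0.028, v=0.943396
Sum = 0.111892
NSP = 68991 * 0.111892
= 7719.5552


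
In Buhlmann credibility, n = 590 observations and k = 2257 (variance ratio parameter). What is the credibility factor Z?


Z = n / (n + k)
= 590 / (590 + 2257)
= 590 / 2847
= 0.2072


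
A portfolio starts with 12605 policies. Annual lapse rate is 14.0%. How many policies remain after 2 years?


remaining = initial * (1 - lapse)^years
= 12605 * (1 - 0.14)^2
= 12605 * 0.7396
= 9322.658


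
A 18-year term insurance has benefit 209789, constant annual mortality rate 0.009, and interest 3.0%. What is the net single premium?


NSP = benefit * sum_{k=0}^{n-1} k_p_x * q * v^(k+1)
With constant q=0.009, v=0.970874
Sum = 0.115574
NSP = 209789 * 0.115574
= 24246.2018


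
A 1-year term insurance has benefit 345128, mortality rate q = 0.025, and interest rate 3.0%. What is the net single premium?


NSP = benefit * q * v
v = 1/(1+i) = 0.970874
NSP = 345128 * 0.025 * 0.970874
= 8376.8932


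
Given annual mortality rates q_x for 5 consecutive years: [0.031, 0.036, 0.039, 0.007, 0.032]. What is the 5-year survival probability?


p_k = 1 - q_k for each year
Survival = product of (1 - q_k)
= 0.969 * 0.964 * 0.961 * 0.993 * 0.968
= 0.8629


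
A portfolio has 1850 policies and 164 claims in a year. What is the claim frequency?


frequency = claims / policies
= 164 / 1850
= 0.0886


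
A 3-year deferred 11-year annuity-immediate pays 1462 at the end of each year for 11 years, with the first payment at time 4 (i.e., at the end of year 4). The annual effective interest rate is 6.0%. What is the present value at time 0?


PV at time 3 of the 11-year annuity-immediate:
a_n = 1462 * (1-(1+0.06)^(-11))/0.06 = 11530.6106
Discount back 3 years to time 0:
PV = 11530.6106 * (1+0.06)^(-3)
= 11530.6106 * 0.839619
= 9681.323


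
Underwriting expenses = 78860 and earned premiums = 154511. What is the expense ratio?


Expense ratio = expenses / premiums
= 78860 / 154511
= 0.5104


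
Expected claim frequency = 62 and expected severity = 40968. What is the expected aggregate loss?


E[S] = E[N] * E[X]
= 62 * 40968
= 2.5400e+06


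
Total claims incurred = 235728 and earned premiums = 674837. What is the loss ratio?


Loss ratio = claims / premiums
= 235728 / 674837
= 0.3493


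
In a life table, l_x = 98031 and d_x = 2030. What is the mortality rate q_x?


q_x = d_x / l_x
= 2030 / 98031
= 0.0207


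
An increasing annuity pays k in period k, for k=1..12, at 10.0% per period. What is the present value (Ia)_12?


(Ia)_n = sum_{k=1}^{n} k * v^k, v = 1/(1+i)
v = 0.909091
Sum computed term by term:
(Ia)_12 = 36.7149


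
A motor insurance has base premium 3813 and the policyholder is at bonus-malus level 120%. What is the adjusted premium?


adjusted = base * BM_level / 100
= 3813 * 120 / 100
= 3813 * 1.2
= 4575.6


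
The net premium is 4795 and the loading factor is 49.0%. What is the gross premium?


Gross = net * (1 + loading)
= 4795 * (1 + 0.49)
= 4795 * 1.49
= 7144.55


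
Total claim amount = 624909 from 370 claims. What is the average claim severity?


severity = total / number
= 624909 / 370
= 1688.9432


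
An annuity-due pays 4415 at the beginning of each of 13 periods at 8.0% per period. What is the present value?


PV_due = PMT * (1-(1+i)^(-n))/i * (1+i)
PV_immediate = 34895.1708
PV_due = 34895.1708 * 1.08
= 37686.7844


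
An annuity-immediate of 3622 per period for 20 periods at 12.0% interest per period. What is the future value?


FV = PMT * ((1+i)^n - 1) / i
= 3622 * ((1.12)^20 - 1) / 0.12
= 3622 * (9.646293 - 1) / 0.12
= 260973.9465


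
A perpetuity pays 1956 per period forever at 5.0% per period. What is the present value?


PV = PMT / i
= 1956 / 0.05
= 39120.0


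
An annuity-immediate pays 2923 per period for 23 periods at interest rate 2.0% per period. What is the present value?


PV = PMT * (1 - (1+i)^(-n)) / i
= 2923 * (1 - (1+0.02)^(-23)) / 0.02
= 2923 * (1 - 0.634156) / 0.02
= 2923 * 18.292204
= 53468.1126


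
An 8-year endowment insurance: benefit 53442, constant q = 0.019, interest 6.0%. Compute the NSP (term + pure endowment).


Term component = 5936.1938
Pure endowment = 8_p_x * v^8 * benefit = 0.857733 * 0.627412 * 53442 = 28759.931
NSP = 34696.1248


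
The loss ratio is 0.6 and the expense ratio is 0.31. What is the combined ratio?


Combined ratio = loss ratio + expense ratio
= 0.6 + 0.31
= 0.91


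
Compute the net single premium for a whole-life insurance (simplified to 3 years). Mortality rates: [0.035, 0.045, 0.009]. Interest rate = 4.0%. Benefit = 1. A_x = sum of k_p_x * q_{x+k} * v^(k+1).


v = 0.961538
Year 0: k_p_x=1.0, q=0.035, term=0.033654
Year 1: k_p_x=0.965, q=0.045, term=0.040149
Year 2: k_p_x=0.921575, q=0.009, term=0.007373
A_x = 0.0812


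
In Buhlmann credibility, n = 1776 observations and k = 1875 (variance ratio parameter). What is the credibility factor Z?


Z = n / (n + k)
= 1776 / (1776 + 1875)
= 1776 / 3651
= 0.4864


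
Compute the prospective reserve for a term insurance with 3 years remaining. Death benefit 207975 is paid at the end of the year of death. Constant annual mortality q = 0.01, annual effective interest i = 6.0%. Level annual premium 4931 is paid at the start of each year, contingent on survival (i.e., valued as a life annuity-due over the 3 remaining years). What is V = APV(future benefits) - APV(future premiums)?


v = 1/(1+i) = 0.943396
APV(future benefits) per unit = sum_{k=0}^{2} k_p_x * q * v^(k+1) = 0.026474
APV(future benefits) = 207975 * 0.026474 = 5505.9376
Life annuity-due factor ä_{x:3} = sum_{k=0}^{2} k_p_x * v^k = 2.806248
APV(future premiums) = 4931 * 2.806248 = 13837.6078
V = 5505.9376 - 13837.6078
= -8331.6702


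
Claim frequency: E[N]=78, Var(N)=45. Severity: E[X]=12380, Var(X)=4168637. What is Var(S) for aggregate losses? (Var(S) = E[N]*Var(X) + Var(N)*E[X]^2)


Var(S) = E[N]*Var(X) + Var(N)*E[X]^2
= 78*4168637 + 45*12380^2
= 325153686 + 6896898000
= 7.2221e+09


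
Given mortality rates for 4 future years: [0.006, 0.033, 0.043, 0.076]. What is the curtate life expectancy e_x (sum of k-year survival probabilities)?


e_x = sum_{k=1}^{n} k_p_x
k_p_x values:
  1_p_x = 0.994
  2_p_x = 0.961198
  3_p_x = 0.919866
  4_p_x = 0.849957
e_x = 3.725


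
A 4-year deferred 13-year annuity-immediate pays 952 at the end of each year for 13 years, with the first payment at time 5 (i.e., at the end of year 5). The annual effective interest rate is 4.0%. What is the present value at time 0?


PV at time 4 of the 13-year annuity-immediate:
a_n = 952 * (1-(1+0.04)^(-13))/0.04 = 9506.3367
Discount back 4 years to time 0:
PV = 9506.3367 * (1+0.04)^(-4)
= 9506.3367 * 0.854804
= 8126.0565


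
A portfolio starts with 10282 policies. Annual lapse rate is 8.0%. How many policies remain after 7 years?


remaining = initial * (1 - lapse)^years
= 10282 * (1 - 0.08)^7
= 10282 * 0.557847
= 5735.7788


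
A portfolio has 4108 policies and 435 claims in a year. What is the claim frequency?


frequency = claims / policies
= 435 / 4108
= 0.1059


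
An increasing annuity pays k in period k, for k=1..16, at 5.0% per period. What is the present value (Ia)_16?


(Ia)_n = sum_{k=1}^{n} k * v^k, v = 1/(1+i)
v = 0.952381
Sum computed term by term:
(Ia)_16 = 80.9975


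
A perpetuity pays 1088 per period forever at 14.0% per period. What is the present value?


PV = PMT / i
= 1088 / 0.14
= 7771.4286


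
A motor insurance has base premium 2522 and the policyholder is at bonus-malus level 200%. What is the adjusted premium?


adjusted = base * BM_level / 100
= 2522 * 200 / 100
= 2522 * 2.0
= 5044.0


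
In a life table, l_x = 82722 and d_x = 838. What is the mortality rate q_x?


q_x = d_x / l_x
= 838 / 82722
= 0.0101


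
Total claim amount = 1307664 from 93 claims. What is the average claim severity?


severity = total / number
= 1307664 / 93
= 14060.9032


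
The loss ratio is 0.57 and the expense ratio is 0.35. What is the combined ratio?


Combined ratio = loss ratio + expense ratio
= 0.57 + 0.35
= 0.92


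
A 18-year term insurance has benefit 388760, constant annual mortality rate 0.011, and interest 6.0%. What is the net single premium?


NSP = benefit * sum_{k=0}^{n-1} k_p_x * q * v^(k+1)
With constant q=0.011, v=0.943396
Sum = 0.11045
NSP = 388760 * 0.11045
= 42938.488


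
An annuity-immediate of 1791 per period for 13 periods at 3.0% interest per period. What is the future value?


FV = PMT * ((1+i)^n - 1) / i
= 1791 * ((1.03)^13 - 1) / 0.03
= 1791 * (1.468534 - 1) / 0.03
= 27971.4627


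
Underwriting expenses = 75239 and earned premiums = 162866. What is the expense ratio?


Expense ratio = expenses / premiums
= 75239 / 162866
= 0.462


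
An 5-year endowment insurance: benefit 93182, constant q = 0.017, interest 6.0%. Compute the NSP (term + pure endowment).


Term component = 6462.6015
Pure endowment = 5_p_x * v^5 * benefit = 0.917841 * 0.747258 * 93182 = 63910.2168
NSP = 70372.8182


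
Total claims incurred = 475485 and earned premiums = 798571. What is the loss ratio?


Loss ratio = claims / premiums
= 475485 / 798571
= 0.5954


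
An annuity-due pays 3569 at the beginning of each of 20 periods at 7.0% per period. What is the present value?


PV_due = PMT * (1-(1+i)^(-n))/i * (1+i)
PV_immediate = 37810.0368
PV_due = 37810.0368 * 1.07
= 40456.7394


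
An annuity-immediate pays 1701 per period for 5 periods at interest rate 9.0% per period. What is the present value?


PV = PMT * (1 - (1+i)^(-n)) / i
= 1701 * (1 - (1+0.09)^(-5)) / 0.09
= 1701 * (1 - 0.649931) / 0.09
= 1701 * 3.889651
= 6616.2968


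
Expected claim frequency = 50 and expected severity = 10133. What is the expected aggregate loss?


E[S] = E[N] * E[X]
= 50 * 10133
= 506650


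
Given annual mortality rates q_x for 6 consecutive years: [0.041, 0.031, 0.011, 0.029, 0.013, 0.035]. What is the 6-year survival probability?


p_k = 1 - q_k for each year
Survival = product of (1 - q_k)
= 0.959 * 0.969 * 0.989 * 0.971 * 0.987 * 0.965
= 0.85


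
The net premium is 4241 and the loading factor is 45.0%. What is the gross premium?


Gross = net * (1 + loading)
= 4241 * (1 + 0.45)
= 4241 * 1.45
= 6149.45


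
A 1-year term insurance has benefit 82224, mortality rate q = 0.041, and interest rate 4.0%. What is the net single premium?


NSP = benefit * q * v
v = 1/(1+i) = 0.961538
NSP = 82224 * 0.041 * 0.961538
= 3241.5231


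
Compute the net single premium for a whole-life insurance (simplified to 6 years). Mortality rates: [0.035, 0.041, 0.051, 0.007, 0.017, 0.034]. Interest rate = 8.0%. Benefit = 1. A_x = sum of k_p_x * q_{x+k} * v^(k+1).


v = 0.925926
Year 0: k_p_x=1.0, q=0.035, term=0.032407
Year 1: k_p_x=0.965, q=0.041, term=0.033921
Year 2: k_p_x=0.925435, q=0.051, term=0.037467
Year 3: k_p_x=0.878238, q=0.007, term=0.004519
Year 4: k_p_x=0.87209, q=0.017, term=0.01009
Year 5: k_p_x=0.857265, q=0.034, term=0.018368
A_x = 0.1368


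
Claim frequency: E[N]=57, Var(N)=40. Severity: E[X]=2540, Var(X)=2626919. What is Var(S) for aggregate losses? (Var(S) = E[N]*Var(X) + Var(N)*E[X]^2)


Var(S) = E[N]*Var(X) + Var(N)*E[X]^2
= 57*2626919 + 40*2540^2
= 149734383 + 258064000
= 4.0780e+08


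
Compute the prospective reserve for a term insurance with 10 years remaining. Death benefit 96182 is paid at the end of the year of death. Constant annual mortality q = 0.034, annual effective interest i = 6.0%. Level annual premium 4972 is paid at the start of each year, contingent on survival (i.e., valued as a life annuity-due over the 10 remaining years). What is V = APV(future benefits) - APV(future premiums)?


v = 1/(1+i) = 0.943396
APV(future benefits) per unit = sum_{k=0}^{9} k_p_x * q * v^(k+1) = 0.218792
APV(future benefits) = 96182 * 0.218792 = 21043.831
Life annuity-due factor ä_{x:10} = sum_{k=0}^{9} k_p_x * v^k = 6.821156
APV(future premiums) = 4972 * 6.821156 = 33914.7852
V = 21043.831 - 33914.7852
= -12870.9541


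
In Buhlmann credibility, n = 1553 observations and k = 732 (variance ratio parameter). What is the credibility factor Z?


Z = n / (n + k)
= 1553 / (1553 + 732)
= 1553 / 2285
= 0.6796


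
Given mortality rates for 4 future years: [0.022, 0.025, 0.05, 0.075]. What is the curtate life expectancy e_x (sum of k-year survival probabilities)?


e_x = sum_{k=1}^{n} k_p_x
k_p_x values:
  1_p_x = 0.978
  2_p_x = 0.95355
  3_p_x = 0.905872
  4_p_x = 0.837932
e_x = 3.6754


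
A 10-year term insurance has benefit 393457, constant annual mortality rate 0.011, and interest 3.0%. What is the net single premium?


NSP = benefit * sum_{k=0}^{n-1} k_p_x * q * v^(k+1)
With constant q=0.011, v=0.970874
Sum = 0.089562
NSP = 393457 * 0.089562
= 35238.7339


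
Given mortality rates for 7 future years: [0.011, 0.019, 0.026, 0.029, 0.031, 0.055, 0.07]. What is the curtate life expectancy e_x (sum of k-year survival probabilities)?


e_x = sum_{k=1}^{n} k_p_x
k_p_x values:
  1_p_x = 0.989
  2_p_x = 0.970209
  3_p_x = 0.944984
  4_p_x = 0.917579
  5_p_x = 0.889134
  6_p_x = 0.840232
  7_p_x = 0.781415
e_x = 6.3326


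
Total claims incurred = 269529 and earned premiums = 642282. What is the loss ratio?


Loss ratio = claims / premiums
= 269529 / 642282
= 0.4196


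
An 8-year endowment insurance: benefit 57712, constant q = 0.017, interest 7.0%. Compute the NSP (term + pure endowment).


Term component = 5554.9802
Pure endowment = 8_p_x * v^8 * benefit = 0.871823 * 0.582009 * 57712 = 29283.5717
NSP = 34838.5519


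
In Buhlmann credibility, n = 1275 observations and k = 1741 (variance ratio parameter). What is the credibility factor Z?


Z = n / (n + k)
= 1275 / (1275 + 1741)
= 1275 / 3016
= 0.4227


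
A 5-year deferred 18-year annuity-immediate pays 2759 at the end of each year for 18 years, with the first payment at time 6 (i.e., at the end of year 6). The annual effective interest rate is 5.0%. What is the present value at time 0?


PV at time 5 of the 18-year annuity-immediate:
a_n = 2759 * (1-(1+0.05)^(-18))/0.05 = 32251.5703
Discount back 5 years to time 0:
PV = 32251.5703 * (1+0.05)^(-5)
= 32251.5703 * 0.783526
= 25269.9492


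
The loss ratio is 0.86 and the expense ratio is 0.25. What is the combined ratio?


Combined ratio = loss ratio + expense ratio
= 0.86 + 0.25
= 1.11


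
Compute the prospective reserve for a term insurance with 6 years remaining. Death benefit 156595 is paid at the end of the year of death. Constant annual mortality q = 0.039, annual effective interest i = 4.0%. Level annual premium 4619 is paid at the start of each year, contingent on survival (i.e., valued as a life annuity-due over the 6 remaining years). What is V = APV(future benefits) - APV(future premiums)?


v = 1/(1+i) = 0.961538
APV(future benefits) per unit = sum_{k=0}^{5} k_p_x * q * v^(k+1) = 0.18636
APV(future benefits) = 156595 * 0.18636 = 29183.0596
Life annuity-due factor ä_{x:6} = sum_{k=0}^{5} k_p_x * v^k = 4.969603
APV(future premiums) = 4619 * 4.969603 = 22954.5945
V = 29183.0596 - 22954.5945
= 6228.4651


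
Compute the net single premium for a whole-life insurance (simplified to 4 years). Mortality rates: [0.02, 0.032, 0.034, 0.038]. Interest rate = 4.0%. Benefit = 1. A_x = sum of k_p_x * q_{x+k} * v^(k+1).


v = 0.961538
Year 0: k_p_x=1.0, q=0.02, term=0.019231
Year 1: k_p_x=0.98, q=0.032, term=0.028994
Year 2: k_p_x=0.94864, q=0.034, term=0.028673
Year 3: k_p_x=0.916386, q=0.038, term=0.029767
A_x = 0.1067


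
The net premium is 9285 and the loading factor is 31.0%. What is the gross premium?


Gross = net * (1 + loading)
= 9285 * (1 + 0.31)
= 9285 * 1.31
= 12163.35


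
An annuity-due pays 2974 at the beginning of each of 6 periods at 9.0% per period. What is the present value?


PV_due = PMT * (1-(1+i)^(-n))/i * (1+i)
PV_immediate = 13341.1219
PV_due = 13341.1219 * 1.09
= 14541.8229


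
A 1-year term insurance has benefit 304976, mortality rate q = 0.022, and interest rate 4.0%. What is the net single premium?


NSP = benefit * q * v
v = 1/(1+i) = 0.961538
NSP = 304976 * 0.022 * 0.961538
= 6451.4154


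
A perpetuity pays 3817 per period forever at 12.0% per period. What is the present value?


PV = PMT / i
= 3817 / 0.12
= 31808.3333


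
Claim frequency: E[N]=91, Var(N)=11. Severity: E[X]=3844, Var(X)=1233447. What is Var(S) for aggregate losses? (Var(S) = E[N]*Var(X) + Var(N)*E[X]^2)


Var(S) = E[N]*Var(X) + Var(N)*E[X]^2
= 91*1233447 + 11*3844^2
= 112243677 + 162539696
= 2.7478e+08


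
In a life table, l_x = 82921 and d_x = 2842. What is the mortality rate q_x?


q_x = d_x / l_x
= 2842 / 82921
= 0.0343


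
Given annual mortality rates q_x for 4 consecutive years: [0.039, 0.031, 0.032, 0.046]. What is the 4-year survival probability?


p_k = 1 - q_k for each year
Survival = product of (1 - q_k)
= 0.961 * 0.969 * 0.968 * 0.954
= 0.8599


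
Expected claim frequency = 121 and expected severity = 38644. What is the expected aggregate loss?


E[S] = E[N] * E[X]
= 121 * 38644
= 4.6759e+06


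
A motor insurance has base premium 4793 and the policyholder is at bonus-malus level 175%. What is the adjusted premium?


adjusted = base * BM_level / 100
= 4793 * 175 / 100
= 4793 * 1.75
= 8387.75


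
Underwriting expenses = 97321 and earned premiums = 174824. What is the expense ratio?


Expense ratio = expenses / premiums
= 97321 / 174824
= 0.5567


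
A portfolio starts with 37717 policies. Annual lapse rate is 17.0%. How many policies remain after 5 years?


remaining = initial * (1 - lapse)^years
= 37717 * (1 - 0.17)^5
= 37717 * 0.393904
= 14856.8796


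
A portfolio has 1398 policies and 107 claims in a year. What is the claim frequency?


frequency = claims / policies
= 107 / 1398
= 0.0765


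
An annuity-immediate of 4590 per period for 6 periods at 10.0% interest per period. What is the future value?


FV = PMT * ((1+i)^n - 1) / i
= 4590 * ((1.1)^6 - 1) / 0.1
= 4590 * (1.771561 - 1) / 0.1
= 35414.6499


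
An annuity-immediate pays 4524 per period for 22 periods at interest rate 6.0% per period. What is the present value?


PV = PMT * (1 - (1+i)^(-n)) / i
= 4524 * (1 - (1+0.06)^(-22)) / 0.06
= 4524 * (1 - 0.277505) / 0.06
= 4524 * 12.041582
= 54476.1157


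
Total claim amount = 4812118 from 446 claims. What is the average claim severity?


severity = total / number
= 4812118 / 446
= 10789.5022


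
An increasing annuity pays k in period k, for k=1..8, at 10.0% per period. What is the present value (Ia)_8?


(Ia)_n = sum_{k=1}^{n} k * v^k, v = 1/(1+i)
v = 0.909091
Sum computed term by term:
(Ia)_8 = 21.3636


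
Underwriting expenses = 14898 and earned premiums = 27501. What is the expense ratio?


Expense ratio = expenses / premiums
= 14898 / 27501
= 0.5417


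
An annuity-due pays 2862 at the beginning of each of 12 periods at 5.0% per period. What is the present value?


PV_due = PMT * (1-(1+i)^(-n))/i * (1+i)
PV_immediate = 25366.6262
PV_due = 25366.6262 * 1.05
= 26634.9575


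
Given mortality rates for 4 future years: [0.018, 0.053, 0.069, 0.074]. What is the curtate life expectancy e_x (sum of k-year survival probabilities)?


e_x = sum_{k=1}^{n} k_p_x
k_p_x values:
  1_p_x = 0.982
  2_p_x = 0.929954
  3_p_x = 0.865787
  4_p_x = 0.801719
e_x = 3.5795


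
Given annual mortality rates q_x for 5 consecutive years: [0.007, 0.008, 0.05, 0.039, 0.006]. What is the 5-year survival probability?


p_k = 1 - q_k for each year
Survival = product of (1 - q_k)
= 0.993 * 0.992 * 0.95 * 0.961 * 0.994
= 0.8939


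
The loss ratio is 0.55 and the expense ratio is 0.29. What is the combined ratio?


Combined ratio = loss ratio + expense ratio
= 0.55 + 0.29
= 0.84


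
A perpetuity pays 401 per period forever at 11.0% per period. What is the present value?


PV = PMT / i
= 401 / 0.11
= 3645.4545


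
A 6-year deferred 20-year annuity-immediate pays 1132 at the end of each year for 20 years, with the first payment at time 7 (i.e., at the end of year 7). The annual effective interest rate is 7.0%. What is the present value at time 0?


PV at time 6 of the 20-year annuity-immediate:
a_n = 1132 * (1-(1+0.07)^(-20))/0.07 = 11992.4241
Discount back 6 years to time 0:
PV = 11992.4241 * (1+0.07)^(-6)
= 11992.4241 * 0.666342
= 7991.0586


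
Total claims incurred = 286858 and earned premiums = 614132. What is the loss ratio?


Loss ratio = claims / premiums
= 286858 / 614132
= 0.4671


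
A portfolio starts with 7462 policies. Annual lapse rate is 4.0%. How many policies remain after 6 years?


remaining = initial * (1 - lapse)^years
= 7462 * (1 - 0.04)^6
= 7462 * 0.782758
= 5840.9386


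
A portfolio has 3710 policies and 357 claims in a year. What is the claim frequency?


frequency = claims / policies
= 357 / 3710
= 0.0962


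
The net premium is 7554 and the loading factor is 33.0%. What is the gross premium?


Gross = net * (1 + loading)
= 7554 * (1 + 0.33)
= 7554 * 1.33
= 10046.82


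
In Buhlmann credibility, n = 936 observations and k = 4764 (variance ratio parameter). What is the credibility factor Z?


Z = n / (n + k)
= 936 / (936 + 4764)
= 936 / 5700
= 0.1642


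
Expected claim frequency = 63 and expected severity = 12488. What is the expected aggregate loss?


E[S] = E[N] * E[X]
= 63 * 12488
= 786744


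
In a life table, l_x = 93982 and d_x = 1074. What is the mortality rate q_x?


q_x = d_x / l_x
= 1074 / 93982
= 0.0114


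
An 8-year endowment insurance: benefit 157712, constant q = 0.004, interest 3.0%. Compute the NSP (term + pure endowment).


Term component = 4369.5691
Pure endowment = 8_p_x * v^8 * benefit = 0.968444 * 0.789409 * 157712 = 120570.663
NSP = 124940.232


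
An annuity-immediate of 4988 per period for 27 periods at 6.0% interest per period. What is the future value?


FV = PMT * ((1+i)^n - 1) / i
= 4988 * ((1.06)^27 - 1) / 0.06
= 4988 * (4.822346 - 1) / 0.06
= 317764.3592


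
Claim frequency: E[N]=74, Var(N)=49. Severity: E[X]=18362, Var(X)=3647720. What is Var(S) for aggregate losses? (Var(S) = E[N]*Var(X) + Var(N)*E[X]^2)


Var(S) = E[N]*Var(X) + Var(N)*E[X]^2
= 74*3647720 + 49*18362^2
= 269931280 + 16520989156
= 1.6791e+10


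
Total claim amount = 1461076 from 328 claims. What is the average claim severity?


severity = total / number
= 1461076 / 328
= 4454.5


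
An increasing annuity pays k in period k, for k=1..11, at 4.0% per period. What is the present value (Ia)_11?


(Ia)_n = sum_{k=1}^{n} k * v^k, v = 1/(1+i)
v = 0.961538
Sum computed term by term:
(Ia)_11 = 49.1376


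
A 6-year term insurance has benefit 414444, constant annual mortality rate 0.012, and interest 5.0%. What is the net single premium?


NSP = benefit * sum_{k=0}^{n-1} k_p_x * q * v^(k+1)
With constant q=0.012, v=0.952381
Sum = 0.059211
NSP = 414444 * 0.059211
= 24539.8318


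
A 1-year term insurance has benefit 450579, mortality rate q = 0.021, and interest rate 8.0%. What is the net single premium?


NSP = benefit * q * v
v = 1/(1+i) = 0.925926
NSP = 450579 * 0.021 * 0.925926
= 8761.2583


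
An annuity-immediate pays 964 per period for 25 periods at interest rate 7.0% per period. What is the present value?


PV = PMT * (1 - (1+i)^(-n)) / i
= 964 * (1 - (1+0.07)^(-25)) / 0.07
= 964 * (1 - 0.184249) / 0.07
= 964 * 11.653583
= 11234.0542


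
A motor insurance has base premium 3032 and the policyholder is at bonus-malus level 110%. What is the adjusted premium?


adjusted = base * BM_level / 100
= 3032 * 110 / 100
= 3032 * 1.1
= 3335.2


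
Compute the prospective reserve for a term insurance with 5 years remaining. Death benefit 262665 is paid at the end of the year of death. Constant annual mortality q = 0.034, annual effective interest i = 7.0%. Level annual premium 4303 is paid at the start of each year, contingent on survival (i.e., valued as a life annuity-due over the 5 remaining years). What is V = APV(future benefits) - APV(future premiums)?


v = 1/(1+i) = 0.934579
APV(future benefits) per unit = sum_{k=0}^{4} k_p_x * q * v^(k+1) = 0.130853
APV(future benefits) = 262665 * 0.130853 = 34370.3844
Life annuity-due factor ä_{x:5} = sum_{k=0}^{4} k_p_x * v^k = 4.118007
APV(future premiums) = 4303 * 4.118007 = 17719.7826
V = 34370.3844 - 17719.7826
= 16650.6018


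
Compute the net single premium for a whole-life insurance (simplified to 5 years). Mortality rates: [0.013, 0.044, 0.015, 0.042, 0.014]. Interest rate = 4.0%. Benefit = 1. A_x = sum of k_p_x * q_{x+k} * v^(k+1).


v = 0.961538
Year 0: k_p_x=1.0, q=0.013, term=0.0125
Year 1: k_p_x=0.987, q=0.044, term=0.040152
Year 2: k_p_x=0.943572, q=0.015, term=0.012582
Year 3: k_p_x=0.929418, q=0.042, term=0.033368
Year 4: k_p_x=0.890383, q=0.014, term=0.010246
A_x = 0.1088


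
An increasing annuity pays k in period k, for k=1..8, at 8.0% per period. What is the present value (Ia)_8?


(Ia)_n = sum_{k=1}^{n} k * v^k, v = 1/(1+i)
v = 0.925926
Sum computed term by term:
(Ia)_8 = 23.5527


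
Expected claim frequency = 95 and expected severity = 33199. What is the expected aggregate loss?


E[S] = E[N] * E[X]
= 95 * 33199
= 3.1539e+06


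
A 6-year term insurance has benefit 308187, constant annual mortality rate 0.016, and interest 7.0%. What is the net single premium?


NSP = benefit * sum_{k=0}^{n-1} k_p_x * q * v^(k+1)
With constant q=0.016, v=0.934579
Sum = 0.073511
NSP = 308187 * 0.073511
= 22655.1452


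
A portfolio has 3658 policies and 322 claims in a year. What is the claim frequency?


frequency = claims / policies
= 322 / 3658
= 0.088


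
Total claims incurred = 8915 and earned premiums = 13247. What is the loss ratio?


Loss ratio = claims / premiums
= 8915 / 13247
= 0.673


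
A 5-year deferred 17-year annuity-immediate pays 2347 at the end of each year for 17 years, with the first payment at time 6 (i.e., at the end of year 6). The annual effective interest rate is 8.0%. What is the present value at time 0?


PV at time 5 of the 17-year annuity-immediate:
a_n = 2347 * (1-(1+0.08)^(-17))/0.08 = 21408.4846
Discount back 5 years to time 0:
PV = 21408.4846 * (1+0.08)^(-5)
= 21408.4846 * 0.680583
= 14570.2549


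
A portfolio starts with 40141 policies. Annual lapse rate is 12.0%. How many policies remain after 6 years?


remaining = initial * (1 - lapse)^years
= 40141 * (1 - 0.12)^6
= 40141 * 0.464404
= 18641.6444


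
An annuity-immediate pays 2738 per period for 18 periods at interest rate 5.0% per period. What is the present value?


PV = PMT * (1 - (1+i)^(-n)) / i
= 2738 * (1 - (1+0.05)^(-18)) / 0.05
= 2738 * (1 - 0.415521) / 0.05
= 2738 * 11.689587
= 32006.0889


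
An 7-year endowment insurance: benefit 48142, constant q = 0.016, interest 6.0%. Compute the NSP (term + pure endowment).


Term component = 4114.3447
Pure endowment = 7_p_x * v^7 * benefit = 0.893235 * 0.665057 * 48142 = 28598.8626
NSP = 32713.2073


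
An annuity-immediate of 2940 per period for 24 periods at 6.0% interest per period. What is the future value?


FV = PMT * ((1+i)^n - 1) / i
= 2940 * ((1.06)^24 - 1) / 0.06
= 2940 * (4.048935 - 1) / 0.06
= 149397.7974


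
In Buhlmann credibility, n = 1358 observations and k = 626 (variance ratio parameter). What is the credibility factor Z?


Z = n / (n + k)
= 1358 / (1358 + 626)
= 1358 / 1984
= 0.6845


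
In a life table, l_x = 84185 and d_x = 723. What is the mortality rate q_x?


q_x = d_x / l_x
= 723 / 84185
= 0.0086


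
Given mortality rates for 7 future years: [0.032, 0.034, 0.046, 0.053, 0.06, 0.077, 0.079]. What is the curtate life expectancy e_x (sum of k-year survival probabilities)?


e_x = sum_{k=1}^{n} k_p_x
k_p_x values:
  1_p_x = 0.968
  2_p_x = 0.935088
  3_p_x = 0.892074
  4_p_x = 0.844794
  5_p_x = 0.794106
  6_p_x = 0.73296
  7_p_x = 0.675056
e_x = 5.8421


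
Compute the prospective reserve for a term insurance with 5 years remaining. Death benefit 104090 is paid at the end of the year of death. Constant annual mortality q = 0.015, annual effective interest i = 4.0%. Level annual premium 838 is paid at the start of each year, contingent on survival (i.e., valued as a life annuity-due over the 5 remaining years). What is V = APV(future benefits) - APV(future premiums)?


v = 1/(1+i) = 0.961538
APV(future benefits) per unit = sum_{k=0}^{4} k_p_x * q * v^(k+1) = 0.064881
APV(future benefits) = 104090 * 0.064881 = 6753.4242
Life annuity-due factor ä_{x:5} = sum_{k=0}^{4} k_p_x * v^k = 4.49839
APV(future premiums) = 838 * 4.49839 = 3769.6508
V = 6753.4242 - 3769.6508
= 2983.7734


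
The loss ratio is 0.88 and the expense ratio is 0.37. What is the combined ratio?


Combined ratio = loss ratio + expense ratio
= 0.88 + 0.37
= 1.25


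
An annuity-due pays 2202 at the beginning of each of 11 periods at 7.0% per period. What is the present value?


PV_due = PMT * (1-(1+i)^(-n))/i * (1+i)
PV_immediate = 16512.0809
PV_due = 16512.0809 * 1.07
= 17667.9266


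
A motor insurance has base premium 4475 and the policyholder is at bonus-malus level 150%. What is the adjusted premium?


adjusted = base * BM_level / 100
= 4475 * 150 / 100
= 4475 * 1.5
= 6712.5


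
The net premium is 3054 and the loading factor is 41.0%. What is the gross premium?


Gross = net * (1 + loading)
= 3054 * (1 + 0.41)
= 3054 * 1.41
= 4306.14


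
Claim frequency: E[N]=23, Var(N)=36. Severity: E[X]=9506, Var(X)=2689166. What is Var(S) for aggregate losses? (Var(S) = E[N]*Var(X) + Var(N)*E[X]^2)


Var(S) = E[N]*Var(X) + Var(N)*E[X]^2
= 23*2689166 + 36*9506^2
= 61850818 + 3253105296
= 3.3150e+09


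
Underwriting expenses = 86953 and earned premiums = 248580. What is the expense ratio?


Expense ratio = expenses / premiums
= 86953 / 248580
= 0.3498


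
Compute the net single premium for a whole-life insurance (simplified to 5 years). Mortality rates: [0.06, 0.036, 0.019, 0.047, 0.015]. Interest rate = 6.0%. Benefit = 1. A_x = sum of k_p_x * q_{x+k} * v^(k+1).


v = 0.943396
Year 0: k_p_x=1.0, q=0.06, term=0.056604
Year 1: k_p_x=0.94, q=0.036, term=0.030117
Year 2: k_p_x=0.90616, q=0.019, term=0.014456
Year 3: k_p_x=0.888943, q=0.047, term=0.033094
Year 4: k_p_x=0.847163, q=0.015, term=0.009496
A_x = 0.1438


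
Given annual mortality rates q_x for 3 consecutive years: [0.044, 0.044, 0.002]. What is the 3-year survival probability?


p_k = 1 - q_k for each year
Survival = product of (1 - q_k)
= 0.956 * 0.956 * 0.998
= 0.9121


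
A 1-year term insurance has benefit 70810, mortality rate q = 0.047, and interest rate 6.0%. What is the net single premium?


NSP = benefit * q * v
v = 1/(1+i) = 0.943396
NSP = 70810 * 0.047 * 0.943396
= 3139.6887


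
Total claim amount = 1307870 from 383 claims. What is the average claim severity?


severity = total / number
= 1307870 / 383
= 3414.8042


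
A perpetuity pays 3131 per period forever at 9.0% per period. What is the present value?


PV = PMT / i
= 3131 / 0.09
= 34788.8889


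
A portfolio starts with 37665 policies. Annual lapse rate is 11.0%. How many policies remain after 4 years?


remaining = initial * (1 - lapse)^years
= 37665 * (1 - 0.11)^4
= 37665 * 0.627422
= 23631.8651


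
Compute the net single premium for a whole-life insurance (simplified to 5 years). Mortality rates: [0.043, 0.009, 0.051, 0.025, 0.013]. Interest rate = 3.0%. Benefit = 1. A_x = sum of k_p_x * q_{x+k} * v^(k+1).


v = 0.970874
Year 0: k_p_x=1.0, q=0.043, term=0.041748
Year 1: k_p_x=0.957, q=0.009, term=0.008119
Year 2: k_p_x=0.948387, q=0.051, term=0.044263
Year 3: k_p_x=0.900019, q=0.025, term=0.019991
Year 4: k_p_x=0.877519, q=0.013, term=0.00984
A_x = 0.124


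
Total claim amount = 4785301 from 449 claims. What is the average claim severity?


severity = total / number
= 4785301 / 449
= 10657.686


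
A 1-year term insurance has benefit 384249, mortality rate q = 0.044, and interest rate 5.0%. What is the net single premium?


NSP = benefit * q * v
v = 1/(1+i) = 0.952381
NSP = 384249 * 0.044 * 0.952381
= 16101.8629


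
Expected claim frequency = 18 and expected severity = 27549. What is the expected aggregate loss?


E[S] = E[N] * E[X]
= 18 * 27549
= 495882


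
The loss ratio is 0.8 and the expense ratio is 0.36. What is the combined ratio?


Combined ratio = loss ratio + expense ratio
= 0.8 + 0.36
= 1.16


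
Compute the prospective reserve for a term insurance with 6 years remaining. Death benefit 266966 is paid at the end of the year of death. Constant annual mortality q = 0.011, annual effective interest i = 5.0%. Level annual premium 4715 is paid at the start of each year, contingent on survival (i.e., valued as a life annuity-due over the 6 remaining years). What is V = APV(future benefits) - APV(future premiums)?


v = 1/(1+i) = 0.952381
APV(future benefits) per unit = sum_{k=0}^{5} k_p_x * q * v^(k+1) = 0.054405
APV(future benefits) = 266966 * 0.054405 = 14524.2701
Life annuity-due factor ä_{x:6} = sum_{k=0}^{5} k_p_x * v^k = 5.193199
APV(future premiums) = 4715 * 5.193199 = 24485.9339
V = 14524.2701 - 24485.9339
= -9961.6638


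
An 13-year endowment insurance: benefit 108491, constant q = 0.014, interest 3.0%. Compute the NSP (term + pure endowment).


Term component = 14950.1241
Pure endowment = 13_p_x * v^13 * benefit = 0.83253 * 0.680951 * 108491 = 61504.8956
NSP = 76455.0197


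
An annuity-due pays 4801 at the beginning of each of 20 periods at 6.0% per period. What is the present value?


PV_due = PMT * (1-(1+i)^(-n))/i * (1+i)
PV_immediate = 55067.0918
PV_due = 55067.0918 * 1.06
= 58371.1173


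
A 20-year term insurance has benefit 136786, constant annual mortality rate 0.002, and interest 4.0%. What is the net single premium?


NSP = benefit * sum_{k=0}^{n-1} k_p_x * q * v^(k+1)
With constant q=0.002, v=0.961538
Sum = 0.026739
NSP = 136786 * 0.026739
= 3657.5652
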